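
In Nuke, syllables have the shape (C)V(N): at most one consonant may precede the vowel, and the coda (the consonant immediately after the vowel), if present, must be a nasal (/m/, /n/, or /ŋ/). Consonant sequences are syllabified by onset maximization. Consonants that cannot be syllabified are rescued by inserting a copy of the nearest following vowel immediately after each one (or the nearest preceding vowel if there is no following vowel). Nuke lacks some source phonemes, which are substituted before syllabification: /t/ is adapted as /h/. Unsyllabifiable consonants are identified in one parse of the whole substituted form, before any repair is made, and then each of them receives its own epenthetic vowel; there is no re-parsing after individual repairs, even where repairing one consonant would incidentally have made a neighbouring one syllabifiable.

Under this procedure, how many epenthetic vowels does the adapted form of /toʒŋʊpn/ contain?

After substitution the input is /hoʒŋʊpn/.
The unsyllabifiable consonants are /ʒ/, /p/, /n/; each receives one epenthetic vowel.

3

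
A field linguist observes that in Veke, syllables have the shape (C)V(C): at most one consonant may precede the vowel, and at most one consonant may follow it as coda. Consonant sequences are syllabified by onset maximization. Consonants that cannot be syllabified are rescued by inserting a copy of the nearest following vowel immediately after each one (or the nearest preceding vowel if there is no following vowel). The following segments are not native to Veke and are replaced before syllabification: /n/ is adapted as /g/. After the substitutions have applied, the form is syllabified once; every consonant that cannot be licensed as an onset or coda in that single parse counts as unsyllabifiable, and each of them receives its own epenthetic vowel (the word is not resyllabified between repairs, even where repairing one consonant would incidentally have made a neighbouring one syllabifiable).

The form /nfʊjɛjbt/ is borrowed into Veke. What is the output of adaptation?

Substitution: /n/ → /g/, giving /gfʊjɛjbt/.
Under (C)V(C), the unsyllabifiable consonants are /g/, /b/, /t/ (at most one coda consonant is licensed; onsets are limited to one consonant).
Each unlicensed consonant becomes the onset of a new syllable: /g/ → /gʊ/, /b/ → /bɛ/, /t/ → /tɛ/.

gʊfʊjɛjbɛtɛ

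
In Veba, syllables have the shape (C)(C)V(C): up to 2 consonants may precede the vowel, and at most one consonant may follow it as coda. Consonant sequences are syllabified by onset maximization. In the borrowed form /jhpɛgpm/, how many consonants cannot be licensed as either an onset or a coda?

3

Under (C)(C)V(C), the unsyllabifiable consonants are /j/, /p/, /m/ (at most one coda consonant is licensed; onsets may contain at most 2 consonants).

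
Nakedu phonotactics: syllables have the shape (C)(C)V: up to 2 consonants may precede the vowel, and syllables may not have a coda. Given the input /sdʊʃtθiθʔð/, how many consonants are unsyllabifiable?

The consonants /ʃ/, /θ/, /ʔ/, /ð/ cannot be parsed into a legal (C)(C)V syllable (no codas are permitted; onsets may contain at most 2 consonants).

4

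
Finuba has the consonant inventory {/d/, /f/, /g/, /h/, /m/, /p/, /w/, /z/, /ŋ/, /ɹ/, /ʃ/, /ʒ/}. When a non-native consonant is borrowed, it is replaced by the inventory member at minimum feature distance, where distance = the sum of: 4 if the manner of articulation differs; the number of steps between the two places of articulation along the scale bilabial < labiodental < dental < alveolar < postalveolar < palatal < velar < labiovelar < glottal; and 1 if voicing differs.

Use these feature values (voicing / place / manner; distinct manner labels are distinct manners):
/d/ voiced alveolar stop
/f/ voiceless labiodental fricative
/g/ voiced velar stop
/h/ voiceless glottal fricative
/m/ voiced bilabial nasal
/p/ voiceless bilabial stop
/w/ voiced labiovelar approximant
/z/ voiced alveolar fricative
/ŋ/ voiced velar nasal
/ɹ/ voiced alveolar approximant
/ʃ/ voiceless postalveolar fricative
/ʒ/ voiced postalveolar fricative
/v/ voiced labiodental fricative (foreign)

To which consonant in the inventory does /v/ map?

f

/f/ is closest: same manner (fricative), place distance 0 (labiodental→labiodental), voicing differs (+1); total 1. Next closest is /z/ at distance 2.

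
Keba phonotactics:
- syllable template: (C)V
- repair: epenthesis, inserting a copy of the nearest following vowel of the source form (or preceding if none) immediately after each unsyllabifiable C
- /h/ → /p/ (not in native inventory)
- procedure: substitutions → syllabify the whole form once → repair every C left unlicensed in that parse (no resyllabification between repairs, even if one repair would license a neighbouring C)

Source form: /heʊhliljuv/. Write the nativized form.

Substitution: /h/ → /p/, giving /peʊpliljuv/.
The consonants /p/, /l/, /v/ cannot be parsed into a legal (C)V syllable (no codas are permitted; onsets are limited to one consonant).
Each unlicensed consonant becomes the onset of a new syllable: /p/ → /pi/, /l/ → /lu/, /v/ → /vu/.

peʊpililujuvu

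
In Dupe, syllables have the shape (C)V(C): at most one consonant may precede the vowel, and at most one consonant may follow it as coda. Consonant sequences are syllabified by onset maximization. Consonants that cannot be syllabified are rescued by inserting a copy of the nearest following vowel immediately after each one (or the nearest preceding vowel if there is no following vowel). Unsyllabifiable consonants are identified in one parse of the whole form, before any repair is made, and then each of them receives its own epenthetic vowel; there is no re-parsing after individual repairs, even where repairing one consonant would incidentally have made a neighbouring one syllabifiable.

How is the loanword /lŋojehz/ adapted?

Under (C)V(C), the unsyllabifiable consonants are /l/, /z/ (at most one coda consonant is licensed; onsets are limited to one consonant).
Each unlicensed consonant becomes the onset of a new syllable: /l/ → /lo/, /z/ → /ze/.

loŋojehze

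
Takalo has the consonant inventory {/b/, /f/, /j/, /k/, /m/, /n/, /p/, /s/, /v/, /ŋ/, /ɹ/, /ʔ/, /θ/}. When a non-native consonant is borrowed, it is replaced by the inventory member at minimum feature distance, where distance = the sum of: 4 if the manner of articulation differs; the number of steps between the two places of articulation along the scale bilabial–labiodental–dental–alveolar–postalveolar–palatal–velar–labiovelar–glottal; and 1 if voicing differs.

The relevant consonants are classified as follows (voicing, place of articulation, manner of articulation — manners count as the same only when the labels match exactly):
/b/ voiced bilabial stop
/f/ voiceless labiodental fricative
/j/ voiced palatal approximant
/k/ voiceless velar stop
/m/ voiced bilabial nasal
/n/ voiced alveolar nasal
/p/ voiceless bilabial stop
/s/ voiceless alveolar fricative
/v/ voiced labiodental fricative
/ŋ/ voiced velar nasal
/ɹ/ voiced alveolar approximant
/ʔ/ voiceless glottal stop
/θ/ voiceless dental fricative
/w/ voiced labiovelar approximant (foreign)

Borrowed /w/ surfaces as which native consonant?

/j/ is closest: same manner (approximant), place distance 2 (labiovelar→palatal), same voicing; total 2. Next closest is /ɹ/ at distance 4.

j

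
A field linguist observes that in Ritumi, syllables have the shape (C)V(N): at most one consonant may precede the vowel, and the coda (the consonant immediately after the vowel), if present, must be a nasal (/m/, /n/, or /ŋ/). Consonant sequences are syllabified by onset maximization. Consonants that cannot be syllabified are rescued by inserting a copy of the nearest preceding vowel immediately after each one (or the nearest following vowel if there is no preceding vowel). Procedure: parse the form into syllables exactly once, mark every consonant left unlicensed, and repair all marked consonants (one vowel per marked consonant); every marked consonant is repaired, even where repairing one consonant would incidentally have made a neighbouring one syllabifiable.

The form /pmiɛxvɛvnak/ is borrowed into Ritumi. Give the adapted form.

pimiɛxɛvɛvɛnaka

Syllabifying with onset maximization leaves /p/, /x/, /v/, /k/ stranded (only a nasal (/m/, /n/, or /ŋ/) is licensed in coda position; onsets are limited to one consonant).
Epenthesis after each stranded consonant: /p/ → /pi/, /x/ → /xɛ/, /v/ → /vɛ/, /k/ → /ka/.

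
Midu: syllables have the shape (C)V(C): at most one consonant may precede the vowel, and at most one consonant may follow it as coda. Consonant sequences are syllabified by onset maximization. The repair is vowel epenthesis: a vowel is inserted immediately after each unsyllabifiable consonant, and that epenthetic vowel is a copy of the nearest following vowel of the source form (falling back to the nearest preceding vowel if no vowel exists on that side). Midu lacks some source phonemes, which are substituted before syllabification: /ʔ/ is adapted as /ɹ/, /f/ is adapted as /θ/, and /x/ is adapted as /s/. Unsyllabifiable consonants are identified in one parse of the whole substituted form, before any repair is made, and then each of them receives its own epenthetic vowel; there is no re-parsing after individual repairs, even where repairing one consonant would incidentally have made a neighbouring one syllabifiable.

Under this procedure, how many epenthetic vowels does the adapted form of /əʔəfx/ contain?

1

After substitution the input is /əɹəθs/.
The unsyllabifiable consonants are /s/; each receives one epenthetic vowel.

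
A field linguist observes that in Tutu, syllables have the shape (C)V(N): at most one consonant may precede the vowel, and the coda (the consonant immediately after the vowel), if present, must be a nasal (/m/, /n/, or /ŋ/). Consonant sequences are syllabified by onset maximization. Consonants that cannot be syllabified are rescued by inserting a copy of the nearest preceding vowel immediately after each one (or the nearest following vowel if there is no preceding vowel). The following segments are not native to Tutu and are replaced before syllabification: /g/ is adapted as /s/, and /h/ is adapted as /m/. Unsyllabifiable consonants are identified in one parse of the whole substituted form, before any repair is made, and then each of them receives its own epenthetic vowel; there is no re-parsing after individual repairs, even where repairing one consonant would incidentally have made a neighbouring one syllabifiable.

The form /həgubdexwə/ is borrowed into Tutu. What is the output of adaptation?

məsubudexewə

Substitution: /h/ → /m/, /g/ → /s/, giving /məsubdexwə/.
Syllabifying with onset maximization leaves /b/, /x/ stranded (only a nasal (/m/, /n/, or /ŋ/) is licensed in coda position; onsets are limited to one consonant).
Inserting the epenthetic vowel yields /b/ → /bu/, /x/ → /xe/.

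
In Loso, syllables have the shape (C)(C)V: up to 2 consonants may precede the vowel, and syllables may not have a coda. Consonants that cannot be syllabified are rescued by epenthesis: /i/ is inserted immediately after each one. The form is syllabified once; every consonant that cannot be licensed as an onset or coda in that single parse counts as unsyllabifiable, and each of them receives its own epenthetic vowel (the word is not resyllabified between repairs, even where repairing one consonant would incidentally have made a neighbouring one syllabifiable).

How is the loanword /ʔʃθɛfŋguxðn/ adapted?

Syllabifying with onset maximization leaves /ʔ/, /f/, /x/, /ð/, /n/ stranded (no codas are permitted; onsets may contain at most 2 consonants).
Each unlicensed consonant becomes the onset of a new syllable: /ʔ/ → /ʔi/, /f/ → /fi/, /x/ → /xi/, /ð/ → /ði/, /n/ → /ni/.

ʔiʃθɛfiŋguxiðini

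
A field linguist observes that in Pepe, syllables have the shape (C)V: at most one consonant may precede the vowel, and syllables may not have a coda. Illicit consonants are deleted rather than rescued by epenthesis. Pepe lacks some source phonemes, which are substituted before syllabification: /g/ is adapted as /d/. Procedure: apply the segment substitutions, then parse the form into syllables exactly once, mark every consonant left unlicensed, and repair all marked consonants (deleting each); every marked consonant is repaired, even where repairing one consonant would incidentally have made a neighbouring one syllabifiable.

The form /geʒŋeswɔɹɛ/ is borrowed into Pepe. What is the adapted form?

deŋewɔɹɛ

Substitution: /g/ → /d/, giving /deʒŋeswɔɹɛ/.
The consonants /ʒ/, /s/ cannot be parsed into a legal (C)V syllable (no codas are permitted; onsets are limited to one consonant).
Deletion applies to /ʒ/, /s/.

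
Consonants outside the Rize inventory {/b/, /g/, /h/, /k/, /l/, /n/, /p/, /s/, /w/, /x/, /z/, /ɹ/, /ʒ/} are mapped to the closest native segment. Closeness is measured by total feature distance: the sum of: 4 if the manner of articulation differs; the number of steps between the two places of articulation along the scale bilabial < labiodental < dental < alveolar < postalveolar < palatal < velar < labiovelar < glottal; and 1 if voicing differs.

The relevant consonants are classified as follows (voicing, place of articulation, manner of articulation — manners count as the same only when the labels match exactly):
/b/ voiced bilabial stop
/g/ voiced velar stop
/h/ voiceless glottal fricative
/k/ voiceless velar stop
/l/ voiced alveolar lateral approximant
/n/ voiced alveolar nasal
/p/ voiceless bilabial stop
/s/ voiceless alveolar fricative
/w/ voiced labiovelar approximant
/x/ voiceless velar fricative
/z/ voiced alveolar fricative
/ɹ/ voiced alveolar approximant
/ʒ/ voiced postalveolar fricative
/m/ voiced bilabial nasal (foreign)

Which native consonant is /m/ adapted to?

n

/n/ is closest: same manner (nasal), place distance 3 (bilabial→alveolar), same voicing; total 3. Next closest is /b/ at distance 4.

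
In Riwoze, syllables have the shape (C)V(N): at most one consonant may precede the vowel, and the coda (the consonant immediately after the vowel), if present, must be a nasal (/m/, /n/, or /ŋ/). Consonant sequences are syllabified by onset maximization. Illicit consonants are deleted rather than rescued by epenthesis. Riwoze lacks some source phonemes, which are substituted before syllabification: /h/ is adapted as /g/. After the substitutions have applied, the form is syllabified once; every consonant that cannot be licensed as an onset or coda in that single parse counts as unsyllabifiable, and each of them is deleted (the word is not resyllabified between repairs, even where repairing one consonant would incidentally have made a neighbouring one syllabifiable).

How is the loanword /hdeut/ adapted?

Substitution: /h/ → /g/, giving /gdeut/.
Syllabifying with onset maximization leaves /g/, /t/ stranded (only a nasal (/m/, /n/, or /ŋ/) is licensed in coda position; onsets are limited to one consonant).
Deleting the stranded consonants removes /g/, /t/.

deu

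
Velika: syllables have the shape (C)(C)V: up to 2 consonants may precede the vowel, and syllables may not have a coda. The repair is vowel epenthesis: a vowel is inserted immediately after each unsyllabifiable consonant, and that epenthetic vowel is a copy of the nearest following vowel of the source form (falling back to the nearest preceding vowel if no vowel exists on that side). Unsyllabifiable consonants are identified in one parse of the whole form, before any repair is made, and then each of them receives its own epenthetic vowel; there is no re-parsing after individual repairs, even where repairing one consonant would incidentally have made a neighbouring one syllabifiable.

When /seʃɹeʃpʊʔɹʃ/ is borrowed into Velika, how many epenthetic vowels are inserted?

The unsyllabifiable consonants are /ʔ/, /ɹ/, /ʃ/; each receives one epenthetic vowel.

3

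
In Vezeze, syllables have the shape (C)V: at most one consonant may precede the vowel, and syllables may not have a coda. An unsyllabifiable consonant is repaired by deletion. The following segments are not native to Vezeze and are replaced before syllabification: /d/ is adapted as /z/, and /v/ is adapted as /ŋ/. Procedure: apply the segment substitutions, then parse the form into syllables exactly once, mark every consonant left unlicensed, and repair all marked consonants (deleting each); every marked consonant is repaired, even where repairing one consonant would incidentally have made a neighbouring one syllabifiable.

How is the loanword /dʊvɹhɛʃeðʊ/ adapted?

Substitution: /d/ → /z/, /v/ → /ŋ/, giving /zʊŋɹhɛʃeðʊ/.
Under (C)V, the unsyllabifiable consonants are /ŋ/, /ɹ/ (no codas are permitted; onsets are limited to one consonant).
Deletion applies to /ŋ/, /ɹ/.

zʊhɛʃeðʊ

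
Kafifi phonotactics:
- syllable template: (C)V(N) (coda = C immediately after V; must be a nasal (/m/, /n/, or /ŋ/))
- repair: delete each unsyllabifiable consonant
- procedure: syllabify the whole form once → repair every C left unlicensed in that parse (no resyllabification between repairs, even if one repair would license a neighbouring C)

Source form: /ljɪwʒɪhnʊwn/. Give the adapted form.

Syllabifying with onset maximization leaves /l/, /w/, /h/, /w/, /n/ stranded (only a nasal (/m/, /n/, or /ŋ/) is licensed in coda position; onsets are limited to one consonant).
Deleting the stranded consonants removes /l/, /w/, /h/, /w/, /n/.

jɪʒɪnʊ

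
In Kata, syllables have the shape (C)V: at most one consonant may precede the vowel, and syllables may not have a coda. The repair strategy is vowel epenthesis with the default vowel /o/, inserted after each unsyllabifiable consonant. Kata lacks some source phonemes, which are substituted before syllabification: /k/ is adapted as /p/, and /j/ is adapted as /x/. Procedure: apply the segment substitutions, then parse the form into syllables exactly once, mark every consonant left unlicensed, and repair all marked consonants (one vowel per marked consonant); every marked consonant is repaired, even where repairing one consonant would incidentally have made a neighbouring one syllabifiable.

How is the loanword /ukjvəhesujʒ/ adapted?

Substitution: /k/ → /p/, /j/ → /x/, giving /upxvəhesuxʒ/.
Syllabifying with onset maximization leaves /p/, /x/, /x/, /ʒ/ stranded (no codas are permitted; onsets are limited to one consonant).
Epenthesis after each stranded consonant: /p/ → /po/, /x/ → /xo/, /x/ → /xo/, /ʒ/ → /ʒo/.

upoxovəhesuxoʒo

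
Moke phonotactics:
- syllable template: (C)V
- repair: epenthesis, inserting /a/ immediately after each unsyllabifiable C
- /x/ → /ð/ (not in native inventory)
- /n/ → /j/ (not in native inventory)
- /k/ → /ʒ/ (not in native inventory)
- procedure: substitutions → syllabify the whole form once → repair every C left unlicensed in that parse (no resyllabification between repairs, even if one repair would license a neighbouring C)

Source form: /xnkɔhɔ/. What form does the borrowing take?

Substitution: /x/ → /ð/, /n/ → /j/, /k/ → /ʒ/, giving /ðjʒɔhɔ/.
The consonants /ð/, /j/ cannot be parsed into a legal (C)V syllable (no codas are permitted; onsets are limited to one consonant).
Epenthesis after each stranded consonant: /ð/ → /ða/, /j/ → /ja/.

ðajaʒɔhɔ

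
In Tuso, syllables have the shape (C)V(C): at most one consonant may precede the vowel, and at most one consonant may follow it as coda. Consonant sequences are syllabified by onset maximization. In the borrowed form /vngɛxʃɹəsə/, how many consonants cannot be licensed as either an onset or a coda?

Syllabifying with onset maximization leaves /v/, /n/, /ʃ/ stranded (at most one coda consonant is licensed; onsets are limited to one consonant).

3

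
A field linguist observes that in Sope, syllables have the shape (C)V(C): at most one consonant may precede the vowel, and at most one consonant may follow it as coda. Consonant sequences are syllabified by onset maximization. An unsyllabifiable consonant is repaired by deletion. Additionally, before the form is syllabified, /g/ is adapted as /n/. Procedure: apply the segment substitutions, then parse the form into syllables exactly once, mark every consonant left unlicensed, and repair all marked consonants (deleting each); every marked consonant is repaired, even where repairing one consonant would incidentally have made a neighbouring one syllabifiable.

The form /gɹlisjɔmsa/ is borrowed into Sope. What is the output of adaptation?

lisjɔmsa

Substitution: /g/ → /n/, giving /nɹlisjɔmsa/.
Under (C)V(C), the unsyllabifiable consonants are /n/, /ɹ/ (at most one coda consonant is licensed; onsets are limited to one consonant).
Deleting the stranded consonants removes /n/, /ɹ/.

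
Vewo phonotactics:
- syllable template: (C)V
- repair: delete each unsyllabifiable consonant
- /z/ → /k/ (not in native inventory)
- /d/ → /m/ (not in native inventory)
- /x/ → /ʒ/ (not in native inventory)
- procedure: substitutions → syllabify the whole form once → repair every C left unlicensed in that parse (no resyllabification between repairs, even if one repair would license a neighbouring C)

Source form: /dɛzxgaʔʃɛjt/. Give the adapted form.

mɛgaʃɛ

Substitution: /d/ → /m/, /z/ → /k/, /x/ → /ʒ/, giving /mɛkʒgaʔʃɛjt/.
The consonants /k/, /ʒ/, /ʔ/, /j/, /t/ cannot be parsed into a legal (C)V syllable (no codas are permitted; onsets are limited to one consonant).
Deleting the stranded consonants removes /k/, /ʒ/, /ʔ/, /j/, /t/.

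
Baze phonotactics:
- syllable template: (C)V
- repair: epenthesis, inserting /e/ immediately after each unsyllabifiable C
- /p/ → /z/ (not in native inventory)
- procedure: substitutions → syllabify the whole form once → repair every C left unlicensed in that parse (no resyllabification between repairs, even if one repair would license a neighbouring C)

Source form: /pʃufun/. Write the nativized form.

zeʃufune

Substitution: /p/ → /z/, giving /zʃufun/.
The consonants /z/, /n/ cannot be parsed into a legal (C)V syllable (no codas are permitted; onsets are limited to one consonant).
Each unlicensed consonant becomes the onset of a new syllable: /z/ → /ze/, /n/ → /ne/.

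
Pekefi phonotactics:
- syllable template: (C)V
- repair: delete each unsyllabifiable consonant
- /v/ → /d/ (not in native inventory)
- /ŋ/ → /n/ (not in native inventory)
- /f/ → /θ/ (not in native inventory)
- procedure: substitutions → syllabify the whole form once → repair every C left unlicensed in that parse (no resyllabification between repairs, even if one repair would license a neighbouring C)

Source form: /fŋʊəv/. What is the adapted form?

nʊə

Substitution: /f/ → /θ/, /ŋ/ → /n/, /v/ → /d/, giving /θnʊəd/.
Syllabifying with onset maximization leaves /θ/, /d/ stranded (no codas are permitted; onsets are limited to one consonant).
Deletion applies to /θ/, /d/.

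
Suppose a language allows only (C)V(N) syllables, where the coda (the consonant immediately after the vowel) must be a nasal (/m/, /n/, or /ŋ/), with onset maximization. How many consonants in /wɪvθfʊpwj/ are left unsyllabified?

Syllabifying with onset maximization leaves /v/, /θ/, /p/, /w/, /j/ stranded (only a nasal (/m/, /n/, or /ŋ/) is licensed in coda position; onsets are limited to one consonant).

5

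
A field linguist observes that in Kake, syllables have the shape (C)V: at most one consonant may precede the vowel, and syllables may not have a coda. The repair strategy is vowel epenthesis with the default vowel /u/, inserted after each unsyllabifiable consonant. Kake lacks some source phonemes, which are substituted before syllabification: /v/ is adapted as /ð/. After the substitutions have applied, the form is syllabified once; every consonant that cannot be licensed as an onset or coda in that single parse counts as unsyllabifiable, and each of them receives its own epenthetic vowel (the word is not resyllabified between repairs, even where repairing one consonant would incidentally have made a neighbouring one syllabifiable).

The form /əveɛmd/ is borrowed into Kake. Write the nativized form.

əðeɛmudu

Substitution: /v/ → /ð/, giving /əðeɛmd/.
Syllabifying with onset maximization leaves /m/, /d/ stranded (no codas are permitted; onsets are limited to one consonant).
Epenthesis after each stranded consonant: /m/ → /mu/, /d/ → /du/.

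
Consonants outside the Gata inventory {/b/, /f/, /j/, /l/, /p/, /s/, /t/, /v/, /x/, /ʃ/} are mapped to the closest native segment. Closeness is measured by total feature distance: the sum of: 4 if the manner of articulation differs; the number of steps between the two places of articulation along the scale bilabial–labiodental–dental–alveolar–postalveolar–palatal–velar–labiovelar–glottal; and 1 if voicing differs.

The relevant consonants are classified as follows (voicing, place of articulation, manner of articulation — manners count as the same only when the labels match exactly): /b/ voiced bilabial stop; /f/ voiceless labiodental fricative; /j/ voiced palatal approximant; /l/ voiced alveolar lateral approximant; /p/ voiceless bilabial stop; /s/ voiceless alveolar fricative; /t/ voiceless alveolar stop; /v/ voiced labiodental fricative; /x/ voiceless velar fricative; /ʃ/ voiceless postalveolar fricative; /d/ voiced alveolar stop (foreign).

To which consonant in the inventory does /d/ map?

/t/ is closest: same manner (stop), place distance 0 (alveolar→alveolar), voicing differs (+1); total 1. Next closest is /b/ at distance 3.

t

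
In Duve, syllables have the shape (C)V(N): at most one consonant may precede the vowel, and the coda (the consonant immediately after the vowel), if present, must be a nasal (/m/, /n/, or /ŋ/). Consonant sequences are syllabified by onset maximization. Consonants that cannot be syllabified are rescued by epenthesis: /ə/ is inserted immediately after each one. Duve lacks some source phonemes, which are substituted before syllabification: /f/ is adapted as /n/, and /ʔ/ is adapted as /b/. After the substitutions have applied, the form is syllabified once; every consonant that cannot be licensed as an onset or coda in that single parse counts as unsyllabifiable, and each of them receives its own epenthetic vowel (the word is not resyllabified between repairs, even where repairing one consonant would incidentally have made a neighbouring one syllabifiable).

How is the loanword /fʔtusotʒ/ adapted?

Substitution: /f/ → /n/, /ʔ/ → /b/, giving /nbtusotʒ/.
Syllabifying with onset maximization leaves /n/, /b/, /t/, /ʒ/ stranded (only a nasal (/m/, /n/, or /ŋ/) is licensed in coda position; onsets are limited to one consonant).
Epenthesis after each stranded consonant: /n/ → /nə/, /b/ → /bə/, /t/ → /tə/, /ʒ/ → /ʒə/.

nəbətusotəʒə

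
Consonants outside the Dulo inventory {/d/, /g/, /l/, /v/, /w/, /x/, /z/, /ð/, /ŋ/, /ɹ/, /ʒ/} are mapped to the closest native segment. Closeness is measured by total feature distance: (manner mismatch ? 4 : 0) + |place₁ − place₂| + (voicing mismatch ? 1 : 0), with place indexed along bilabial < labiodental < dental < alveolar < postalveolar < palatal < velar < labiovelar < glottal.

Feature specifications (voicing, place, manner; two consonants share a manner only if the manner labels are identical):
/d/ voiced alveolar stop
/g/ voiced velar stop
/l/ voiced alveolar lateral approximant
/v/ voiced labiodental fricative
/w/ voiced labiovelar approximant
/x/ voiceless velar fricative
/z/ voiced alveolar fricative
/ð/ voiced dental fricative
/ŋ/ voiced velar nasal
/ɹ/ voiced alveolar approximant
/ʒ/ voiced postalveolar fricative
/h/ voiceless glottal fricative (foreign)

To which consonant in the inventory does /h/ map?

/x/ is closest: same manner (fricative), place distance 2 (glottal→velar), same voicing; total 2. Next closest is /ʒ/ at distance 5.

x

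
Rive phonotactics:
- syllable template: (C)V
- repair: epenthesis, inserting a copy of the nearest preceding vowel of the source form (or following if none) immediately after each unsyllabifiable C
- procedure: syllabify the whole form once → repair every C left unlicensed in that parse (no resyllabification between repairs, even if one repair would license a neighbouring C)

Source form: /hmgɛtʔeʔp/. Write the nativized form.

hɛmɛgɛtɛʔeʔepe

Under (C)V, the unsyllabifiable consonants are /h/, /m/, /t/, /ʔ/, /p/ (no codas are permitted; onsets are limited to one consonant).
Inserting the epenthetic vowel yields /h/ → /hɛ/, /m/ → /mɛ/, /t/ → /tɛ/, /ʔ/ → /ʔe/, /p/ → /pe/.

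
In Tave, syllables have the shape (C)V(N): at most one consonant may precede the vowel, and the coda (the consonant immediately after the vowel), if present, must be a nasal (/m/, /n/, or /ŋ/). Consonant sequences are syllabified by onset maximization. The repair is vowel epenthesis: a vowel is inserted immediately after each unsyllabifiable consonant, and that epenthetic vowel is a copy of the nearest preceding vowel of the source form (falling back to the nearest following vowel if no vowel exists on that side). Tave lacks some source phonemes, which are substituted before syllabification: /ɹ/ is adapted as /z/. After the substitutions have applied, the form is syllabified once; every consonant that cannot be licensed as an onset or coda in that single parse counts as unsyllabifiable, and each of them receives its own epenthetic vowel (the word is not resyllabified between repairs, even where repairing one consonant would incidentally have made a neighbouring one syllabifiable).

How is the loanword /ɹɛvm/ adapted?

Substitution: /ɹ/ → /z/, giving /zɛvm/.
Syllabifying with onset maximization leaves /v/, /m/ stranded (only a nasal (/m/, /n/, or /ŋ/) is licensed in coda position; onsets are limited to one consonant).
Inserting the epenthetic vowel yields /v/ → /vɛ/, /m/ → /mɛ/.

zɛvɛmɛ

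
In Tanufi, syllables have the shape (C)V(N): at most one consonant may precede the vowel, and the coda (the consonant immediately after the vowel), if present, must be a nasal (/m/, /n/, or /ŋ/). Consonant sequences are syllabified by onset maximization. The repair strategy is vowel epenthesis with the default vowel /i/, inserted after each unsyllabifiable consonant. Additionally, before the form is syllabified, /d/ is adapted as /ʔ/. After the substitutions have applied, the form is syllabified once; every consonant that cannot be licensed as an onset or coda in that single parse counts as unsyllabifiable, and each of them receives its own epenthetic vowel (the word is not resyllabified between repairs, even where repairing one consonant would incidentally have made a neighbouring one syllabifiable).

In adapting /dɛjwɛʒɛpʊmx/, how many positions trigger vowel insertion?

After substitution the input is /ʔɛjwɛʒɛpʊmx/.
The unsyllabifiable consonants are /j/, /x/; each receives one epenthetic vowel.

2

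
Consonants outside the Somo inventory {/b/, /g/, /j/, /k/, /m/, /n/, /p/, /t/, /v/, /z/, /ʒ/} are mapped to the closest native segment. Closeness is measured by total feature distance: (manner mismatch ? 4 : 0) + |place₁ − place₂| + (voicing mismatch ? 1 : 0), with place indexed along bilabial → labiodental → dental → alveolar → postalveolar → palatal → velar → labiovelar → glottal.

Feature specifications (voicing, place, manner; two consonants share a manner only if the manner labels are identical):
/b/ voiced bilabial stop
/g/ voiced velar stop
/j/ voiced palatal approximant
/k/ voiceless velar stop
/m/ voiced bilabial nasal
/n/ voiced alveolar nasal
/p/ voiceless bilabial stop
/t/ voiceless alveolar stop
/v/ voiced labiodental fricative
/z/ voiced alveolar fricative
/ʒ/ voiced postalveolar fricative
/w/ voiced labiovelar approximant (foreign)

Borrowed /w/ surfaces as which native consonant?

/j/ is closest: same manner (approximant), place distance 2 (labiovelar→palatal), same voicing; total 2. Next closest is /g/ at distance 5.

j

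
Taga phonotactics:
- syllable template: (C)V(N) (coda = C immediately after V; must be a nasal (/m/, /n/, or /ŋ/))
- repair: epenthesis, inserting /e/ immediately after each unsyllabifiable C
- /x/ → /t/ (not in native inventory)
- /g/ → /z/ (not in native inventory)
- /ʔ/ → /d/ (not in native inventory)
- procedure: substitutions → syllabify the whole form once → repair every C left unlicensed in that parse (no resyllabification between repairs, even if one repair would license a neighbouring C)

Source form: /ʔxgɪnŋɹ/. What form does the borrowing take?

Substitution: /ʔ/ → /d/, /x/ → /t/, /g/ → /z/, giving /dtzɪnŋɹ/.
The consonants /d/, /t/, /ŋ/, /ɹ/ cannot be parsed into a legal (C)V(N) syllable (only a nasal (/m/, /n/, or /ŋ/) is licensed in coda position; onsets are limited to one consonant).
Inserting the epenthetic vowel yields /d/ → /de/, /t/ → /te/, /ŋ/ → /ŋe/, /ɹ/ → /ɹe/.

detezɪnŋeɹe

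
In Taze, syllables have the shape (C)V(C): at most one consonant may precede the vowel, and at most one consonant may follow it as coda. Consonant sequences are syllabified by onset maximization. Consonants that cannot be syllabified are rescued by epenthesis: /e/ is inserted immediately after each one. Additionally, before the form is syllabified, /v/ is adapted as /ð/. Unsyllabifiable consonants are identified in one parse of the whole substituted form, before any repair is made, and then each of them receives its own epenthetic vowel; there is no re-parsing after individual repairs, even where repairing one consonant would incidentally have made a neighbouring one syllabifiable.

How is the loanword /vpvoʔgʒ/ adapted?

Substitution: /v/ → /ð/, giving /ðpðoʔgʒ/.
Under (C)V(C), the unsyllabifiable consonants are /ð/, /p/, /g/, /ʒ/ (at most one coda consonant is licensed; onsets are limited to one consonant).
Epenthesis after each stranded consonant: /ð/ → /ðe/, /p/ → /pe/, /g/ → /ge/, /ʒ/ → /ʒe/.

ðepeðoʔgeʒe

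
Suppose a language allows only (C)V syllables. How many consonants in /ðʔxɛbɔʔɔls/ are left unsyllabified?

4

The consonants /ð/, /ʔ/, /l/, /s/ cannot be parsed into a legal (C)V syllable (no codas are permitted; onsets are limited to one consonant).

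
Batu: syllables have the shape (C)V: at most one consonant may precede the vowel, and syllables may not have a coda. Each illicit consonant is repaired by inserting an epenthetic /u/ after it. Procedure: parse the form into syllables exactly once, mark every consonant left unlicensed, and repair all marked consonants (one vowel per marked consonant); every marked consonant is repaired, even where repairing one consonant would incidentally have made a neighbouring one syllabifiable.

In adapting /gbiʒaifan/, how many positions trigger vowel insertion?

2

The unsyllabifiable consonants are /g/, /n/; each receives one epenthetic vowel.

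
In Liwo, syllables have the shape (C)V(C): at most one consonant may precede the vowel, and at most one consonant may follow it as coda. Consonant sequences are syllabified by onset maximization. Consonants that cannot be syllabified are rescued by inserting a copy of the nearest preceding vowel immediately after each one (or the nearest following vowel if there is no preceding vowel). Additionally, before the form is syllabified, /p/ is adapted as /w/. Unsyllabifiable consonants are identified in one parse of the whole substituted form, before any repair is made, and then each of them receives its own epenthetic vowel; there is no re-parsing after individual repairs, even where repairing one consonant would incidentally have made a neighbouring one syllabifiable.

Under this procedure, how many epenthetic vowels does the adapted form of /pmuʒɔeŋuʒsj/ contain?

3

After substitution the input is /wmuʒɔeŋuʒsj/.
The unsyllabifiable consonants are /w/, /s/, /j/; each receives one epenthetic vowel.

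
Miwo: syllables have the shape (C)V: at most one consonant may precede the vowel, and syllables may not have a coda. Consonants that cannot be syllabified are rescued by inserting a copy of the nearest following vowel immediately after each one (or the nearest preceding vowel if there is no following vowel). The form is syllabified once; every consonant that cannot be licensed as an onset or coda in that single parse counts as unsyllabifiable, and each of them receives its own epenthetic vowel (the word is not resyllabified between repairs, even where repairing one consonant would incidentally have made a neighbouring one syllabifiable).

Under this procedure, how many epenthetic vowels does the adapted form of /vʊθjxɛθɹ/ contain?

4

The unsyllabifiable consonants are /θ/, /j/, /θ/, /ɹ/; each receives one epenthetic vowel.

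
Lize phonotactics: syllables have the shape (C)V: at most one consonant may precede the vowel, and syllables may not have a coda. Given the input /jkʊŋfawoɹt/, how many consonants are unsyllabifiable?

Syllabifying with onset maximization leaves /j/, /ŋ/, /ɹ/, /t/ stranded (no codas are permitted; onsets are limited to one consonant).

4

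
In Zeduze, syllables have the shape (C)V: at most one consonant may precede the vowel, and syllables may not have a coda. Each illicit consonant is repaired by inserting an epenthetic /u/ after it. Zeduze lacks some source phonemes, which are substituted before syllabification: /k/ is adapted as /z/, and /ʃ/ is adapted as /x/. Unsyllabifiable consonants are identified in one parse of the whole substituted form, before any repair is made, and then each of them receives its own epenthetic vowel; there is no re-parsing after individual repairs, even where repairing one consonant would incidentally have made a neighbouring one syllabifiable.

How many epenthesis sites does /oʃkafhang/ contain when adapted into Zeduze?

4

After substitution the input is /oxzafhang/.
The unsyllabifiable consonants are /x/, /f/, /n/, /g/; each receives one epenthetic vowel.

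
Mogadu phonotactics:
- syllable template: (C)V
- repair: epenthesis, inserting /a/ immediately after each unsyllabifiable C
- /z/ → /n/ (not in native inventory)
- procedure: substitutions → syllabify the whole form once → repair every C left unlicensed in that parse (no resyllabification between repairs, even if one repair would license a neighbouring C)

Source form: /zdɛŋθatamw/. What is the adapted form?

nadɛŋaθatamawa

Substitution: /z/ → /n/, giving /ndɛŋθatamw/.
Under (C)V, the unsyllabifiable consonants are /n/, /ŋ/, /m/, /w/ (no codas are permitted; onsets are limited to one consonant).
Each unlicensed consonant becomes the onset of a new syllable: /n/ → /na/, /ŋ/ → /ŋa/, /m/ → /ma/, /w/ → /wa/.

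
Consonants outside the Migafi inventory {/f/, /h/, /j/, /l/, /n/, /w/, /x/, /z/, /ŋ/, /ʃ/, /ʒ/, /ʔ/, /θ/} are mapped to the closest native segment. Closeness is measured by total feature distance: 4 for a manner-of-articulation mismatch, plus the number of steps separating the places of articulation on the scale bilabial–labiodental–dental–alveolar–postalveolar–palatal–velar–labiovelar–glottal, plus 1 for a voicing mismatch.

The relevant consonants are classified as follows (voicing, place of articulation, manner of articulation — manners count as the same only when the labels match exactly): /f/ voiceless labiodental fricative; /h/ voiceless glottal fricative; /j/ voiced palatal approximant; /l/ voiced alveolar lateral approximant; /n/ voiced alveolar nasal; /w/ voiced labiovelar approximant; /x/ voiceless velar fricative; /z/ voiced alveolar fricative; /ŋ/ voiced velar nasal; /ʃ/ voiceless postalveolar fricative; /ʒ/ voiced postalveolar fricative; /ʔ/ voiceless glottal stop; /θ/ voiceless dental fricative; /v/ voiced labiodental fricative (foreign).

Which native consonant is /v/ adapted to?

/f/ is closest: same manner (fricative), place distance 0 (labiodental→labiodental), voicing differs (+1); total 1. Next closest is /z/ at distance 2.

f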